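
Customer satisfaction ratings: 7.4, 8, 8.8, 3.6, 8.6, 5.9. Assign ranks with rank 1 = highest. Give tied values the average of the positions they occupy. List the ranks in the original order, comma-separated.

Sorted (descending): 8.8, 8.6, 8, 7.4, 5.9, 3.6
No ties — each value takes its position as its rank.

4, 3, 1, 6, 2, 5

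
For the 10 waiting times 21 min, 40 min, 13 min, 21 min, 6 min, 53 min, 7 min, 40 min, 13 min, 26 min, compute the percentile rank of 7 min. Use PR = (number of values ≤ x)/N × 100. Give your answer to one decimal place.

N = 10.
Strictly below 7: 1. Equal to 7: 1.
PR = 2/10 × 100 = 20.0

20.0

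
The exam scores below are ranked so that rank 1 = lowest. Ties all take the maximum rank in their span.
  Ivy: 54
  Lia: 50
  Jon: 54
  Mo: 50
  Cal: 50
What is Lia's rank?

Sorted (ascending): 50, 50, 50, 54, 54
The 3 values of 50 occupy positions 1–3 → each gets rank 3.
The 2 values of 54 occupy positions 4–5 → each gets rank 5.
Lia has value 50 → rank 3.

3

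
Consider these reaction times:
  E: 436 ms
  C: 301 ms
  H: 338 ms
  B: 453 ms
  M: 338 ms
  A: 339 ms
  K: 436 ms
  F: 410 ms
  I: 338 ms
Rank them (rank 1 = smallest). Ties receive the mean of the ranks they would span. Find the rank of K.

7.5

Sorted (ascending): 301, 338, 338, 338, 339, 410, 436, 436, 453
The 3 values of 338 occupy positions 2–4 → average rank 3.
The 2 values of 436 occupy positions 7–8 → average rank (7+8)/2 = 7.5.
K has value 436 ms → rank 7.5.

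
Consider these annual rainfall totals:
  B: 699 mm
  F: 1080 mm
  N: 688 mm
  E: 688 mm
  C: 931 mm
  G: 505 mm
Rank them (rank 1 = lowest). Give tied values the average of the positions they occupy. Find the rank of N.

2.5

Sorted (ascending): 505, 688, 688, 699, 931, 1080
The 2 values of 688 occupy positions 2–3 → average rank (2+3)/2 = 2.5.
N has value 688 mm → rank 2.5.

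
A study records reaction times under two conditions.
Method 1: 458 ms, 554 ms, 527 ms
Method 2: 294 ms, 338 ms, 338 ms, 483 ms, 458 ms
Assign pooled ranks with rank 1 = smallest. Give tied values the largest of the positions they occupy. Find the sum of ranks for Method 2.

Sorted (ascending): 294, 338, 338, 458, 458, 483, 527, 554
The 2 values of 338 occupy positions 2–3 → each gets rank 3.
The 2 values of 458 occupy positions 4–5 → each gets rank 5.
Method 2 values → pooled ranks: 294→1, 338→3, 338→3, 483→6, 458→5
Rank sum = 1 + 3 + 3 + 6 + 5 = 18

18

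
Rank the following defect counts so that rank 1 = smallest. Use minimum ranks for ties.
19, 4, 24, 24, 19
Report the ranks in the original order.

2, 1, 4, 4, 2

Sorted (ascending): 4, 19, 19, 24, 24
The 2 values of 19 occupy positions 2–3 → each gets rank 2.
The 2 values of 24 occupy positions 4–5 → each gets rank 4.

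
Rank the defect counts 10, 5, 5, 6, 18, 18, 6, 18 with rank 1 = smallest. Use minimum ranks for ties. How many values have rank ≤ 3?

Sorted (ascending): 5, 5, 6, 6, 10, 18, 18, 18
The 2 values of 5 occupy positions 1–2 → each gets rank 1.
The 2 values of 6 occupy positions 3–4 → each gets rank 3.
The 3 values of 18 occupy positions 6–8 → each gets rank 6.
Ranks ≤ 3: {1, 1, 3, 3} → 4 values.

4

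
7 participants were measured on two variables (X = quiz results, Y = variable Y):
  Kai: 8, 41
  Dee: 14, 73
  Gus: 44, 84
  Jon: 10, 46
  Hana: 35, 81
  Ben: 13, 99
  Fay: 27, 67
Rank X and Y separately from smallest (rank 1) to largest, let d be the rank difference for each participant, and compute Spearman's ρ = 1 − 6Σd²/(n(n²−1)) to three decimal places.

0.607

Ranks of variable 1: 1, 4, 7, 2, 6, 3, 5
Ranks of variable 2: 1, 4, 6, 2, 5, 7, 3
d = r₁ − r₂: 0, 0, 1, 0, 1, -4, 2
d²: 0, 0, 1, 0, 1, 16, 4; Σd² = 22
ρ = 1 − 6·22/(7·48) = 1 − 132/336 = 0.607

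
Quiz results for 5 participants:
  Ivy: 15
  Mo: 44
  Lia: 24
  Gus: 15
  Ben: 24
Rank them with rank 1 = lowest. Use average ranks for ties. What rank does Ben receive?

Sorted (ascending): 15, 15, 24, 24, 44
The 2 values of 15 occupy positions 1–2 → average rank (1+2)/2 = 1.5.
The 2 values of 24 occupy positions 3–4 → average rank (3+4)/2 = 3.5.
Ben has value 24 → rank 3.5.

3.5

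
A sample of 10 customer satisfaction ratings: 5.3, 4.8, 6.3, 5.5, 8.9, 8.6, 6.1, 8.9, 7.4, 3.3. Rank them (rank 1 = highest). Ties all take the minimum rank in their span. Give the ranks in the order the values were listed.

Sorted (descending): 8.9, 8.9, 8.6, 7.4, 6.3, 6.1, 5.5, 5.3, 4.8, 3.3
The 2 values of 8.9 occupy positions 1–2 → each gets rank 1.

8, 9, 5, 7, 1, 3, 6, 1, 4, 10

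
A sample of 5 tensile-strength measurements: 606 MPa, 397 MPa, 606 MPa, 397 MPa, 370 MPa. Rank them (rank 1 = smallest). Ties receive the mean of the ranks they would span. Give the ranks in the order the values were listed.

4.5, 2.5, 4.5, 2.5, 1

Sorted (ascending): 370, 397, 397, 606, 606
The 2 values of 397 occupy positions 2–3 → average rank (2+3)/2 = 2.5.
The 2 values of 606 occupy positions 4–5 → average rank (4+5)/2 = 4.5.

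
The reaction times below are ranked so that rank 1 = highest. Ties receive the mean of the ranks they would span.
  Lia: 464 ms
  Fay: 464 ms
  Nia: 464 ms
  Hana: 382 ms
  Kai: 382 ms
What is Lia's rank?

2

Sorted (descending): 464, 464, 464, 382, 382
The 3 values of 464 occupy positions 1–3 → average rank 2.
The 2 values of 382 occupy positions 4–5 → average rank (4+5)/2 = 4.5.
Lia has value 464 ms → rank 2.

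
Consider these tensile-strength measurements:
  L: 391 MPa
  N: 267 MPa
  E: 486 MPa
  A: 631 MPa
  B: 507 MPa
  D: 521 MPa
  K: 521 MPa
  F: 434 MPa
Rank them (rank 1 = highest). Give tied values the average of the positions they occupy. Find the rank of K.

2.5

Sorted (descending): 631, 521, 521, 507, 486, 434, 391, 267
The 2 values of 521 occupy positions 2–3 → average rank (2+3)/2 = 2.5.
K has value 521 MPa → rank 2.5.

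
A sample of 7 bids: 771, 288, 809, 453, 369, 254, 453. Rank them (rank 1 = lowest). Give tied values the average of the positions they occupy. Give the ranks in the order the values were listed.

6, 2, 7, 4.5, 3, 1, 4.5

Sorted (ascending): 254, 288, 369, 453, 453, 771, 809
The 2 values of 453 occupy positions 4–5 → average rank (4+5)/2 = 4.5.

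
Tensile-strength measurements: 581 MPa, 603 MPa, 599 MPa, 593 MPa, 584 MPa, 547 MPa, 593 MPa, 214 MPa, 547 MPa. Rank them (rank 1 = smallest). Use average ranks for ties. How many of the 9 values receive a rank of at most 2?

1

Sorted (ascending): 214, 547, 547, 581, 584, 593, 593, 599, 603
The 2 values of 547 occupy positions 2–3 → average rank (2+3)/2 = 2.5.
The 2 values of 593 occupy positions 6–7 → average rank (6+7)/2 = 6.5.
Ranks ≤ 2: {1} → 1 value.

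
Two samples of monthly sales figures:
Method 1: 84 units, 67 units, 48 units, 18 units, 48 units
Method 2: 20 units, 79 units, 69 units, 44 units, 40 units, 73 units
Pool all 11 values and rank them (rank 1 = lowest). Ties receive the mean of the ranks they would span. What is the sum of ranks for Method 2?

36

Sorted (ascending): 18, 20, 40, 44, 48, 48, 67, 69, 73, 79, 84
The 2 values of 48 occupy positions 5–6 → average rank (5+6)/2 = 5.5.
Method 2 values → pooled ranks: 20→2, 79→10, 69→8, 44→4, 40→3, 73→9
Rank sum = 2 + 10 + 8 + 4 + 3 + 9 = 36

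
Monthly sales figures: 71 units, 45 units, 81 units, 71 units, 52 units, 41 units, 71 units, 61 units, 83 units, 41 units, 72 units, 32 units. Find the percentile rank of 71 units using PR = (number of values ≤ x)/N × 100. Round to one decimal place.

N = 12.
Strictly below 71: 6. Equal to 71: 3.
PR = 9/12 × 100 = 75.0

75.0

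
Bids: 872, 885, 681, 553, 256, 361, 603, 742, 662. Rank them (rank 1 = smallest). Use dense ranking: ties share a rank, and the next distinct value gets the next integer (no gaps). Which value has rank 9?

885

Sorted (ascending): 256, 361, 553, 603, 662, 681, 742, 872, 885
No ties — each value takes its position as its rank.
Rank 9 → value 885.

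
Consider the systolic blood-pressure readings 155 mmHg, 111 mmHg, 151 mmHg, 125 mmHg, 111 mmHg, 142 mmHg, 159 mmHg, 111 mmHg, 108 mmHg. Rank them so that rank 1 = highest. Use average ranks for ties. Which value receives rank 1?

159

Sorted (descending): 159, 155, 151, 142, 125, 111, 111, 111, 108
The 3 values of 111 occupy positions 6–8 → average rank 7.
Rank 1 → value 159.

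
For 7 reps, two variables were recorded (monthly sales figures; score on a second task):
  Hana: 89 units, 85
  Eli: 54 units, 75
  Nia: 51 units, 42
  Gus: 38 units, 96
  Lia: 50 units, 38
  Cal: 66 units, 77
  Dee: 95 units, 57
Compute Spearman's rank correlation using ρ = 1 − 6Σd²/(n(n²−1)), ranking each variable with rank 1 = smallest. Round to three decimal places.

Ranks of variable 1: 6, 4, 3, 1, 2, 5, 7
Ranks of variable 2: 6, 4, 2, 7, 1, 5, 3
d = r₁ − r₂: 0, 0, 1, -6, 1, 0, 4
d²: 0, 0, 1, 36, 1, 0, 16; Σd² = 54
ρ = 1 − 6·54/(7·48) = 1 − 324/336 = 0.036

0.036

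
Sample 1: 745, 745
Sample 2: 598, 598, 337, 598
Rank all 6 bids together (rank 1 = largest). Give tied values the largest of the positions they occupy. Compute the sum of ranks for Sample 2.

Sorted (descending): 745, 745, 598, 598, 598, 337
The 2 values of 745 occupy positions 1–2 → each gets rank 2.
The 3 values of 598 occupy positions 3–5 → each gets rank 5.
Sample 2 values → pooled ranks: 598→5, 598→5, 337→6, 598→5
Rank sum = 5 + 5 + 6 + 5 = 21

21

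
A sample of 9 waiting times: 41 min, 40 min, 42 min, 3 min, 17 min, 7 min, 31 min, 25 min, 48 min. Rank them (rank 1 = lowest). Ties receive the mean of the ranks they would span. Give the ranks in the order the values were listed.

Sorted (ascending): 3, 7, 17, 25, 31, 40, 41, 42, 48
No ties — each value takes its position as its rank.

7, 6, 8, 1, 3, 2, 5, 4, 9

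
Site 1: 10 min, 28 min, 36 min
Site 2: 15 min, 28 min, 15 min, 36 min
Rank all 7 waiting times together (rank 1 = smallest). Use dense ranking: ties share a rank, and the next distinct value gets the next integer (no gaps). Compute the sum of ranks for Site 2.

Sorted (ascending): 10, 15, 15, 28, 28, 36, 36
The 2 values of 15 share dense rank 2.
The 2 values of 28 share dense rank 3.
The 2 values of 36 share dense rank 4.
Remaining distinct values take the next consecutive integers.
Site 2 values → pooled ranks: 15→2, 28→3, 15→2, 36→4
Rank sum = 2 + 3 + 2 + 4 = 11

11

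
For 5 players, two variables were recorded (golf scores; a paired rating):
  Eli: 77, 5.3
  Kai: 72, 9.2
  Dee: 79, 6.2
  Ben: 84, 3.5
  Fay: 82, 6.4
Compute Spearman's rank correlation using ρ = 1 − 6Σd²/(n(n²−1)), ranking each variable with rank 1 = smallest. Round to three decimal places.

-0.600

Ranks of variable 1: 2, 1, 3, 5, 4
Ranks of variable 2: 2, 5, 3, 1, 4
d = r₁ − r₂: 0, -4, 0, 4, 0
d²: 0, 16, 0, 16, 0; Σd² = 32
ρ = 1 − 6·32/(5·24) = 1 − 192/120 = -0.600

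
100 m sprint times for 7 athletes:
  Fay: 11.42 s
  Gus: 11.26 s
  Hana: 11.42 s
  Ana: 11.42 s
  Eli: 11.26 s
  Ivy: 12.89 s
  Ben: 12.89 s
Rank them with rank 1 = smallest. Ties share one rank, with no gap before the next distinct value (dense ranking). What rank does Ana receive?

2

Sorted (ascending): 11.26, 11.26, 11.42, 11.42, 11.42, 12.89, 12.89
The 2 values of 11.26 share dense rank 1.
The 3 values of 11.42 share dense rank 2.
The 2 values of 12.89 share dense rank 3.
Ana has value 11.42 s → rank 2.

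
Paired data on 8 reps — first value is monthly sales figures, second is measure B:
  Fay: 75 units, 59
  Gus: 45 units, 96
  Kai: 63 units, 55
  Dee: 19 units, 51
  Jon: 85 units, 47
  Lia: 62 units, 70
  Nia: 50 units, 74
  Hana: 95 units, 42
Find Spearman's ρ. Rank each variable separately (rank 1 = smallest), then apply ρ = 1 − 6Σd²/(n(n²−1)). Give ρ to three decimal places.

-0.619

Ranks of variable 1: 6, 2, 5, 1, 7, 4, 3, 8
Ranks of variable 2: 5, 8, 4, 3, 2, 6, 7, 1
d = r₁ − r₂: 1, -6, 1, -2, 5, -2, -4, 7
d²: 1, 36, 1, 4, 25, 4, 16, 49; Σd² = 136
ρ = 1 − 6·136/(8·63) = 1 − 816/504 = -0.619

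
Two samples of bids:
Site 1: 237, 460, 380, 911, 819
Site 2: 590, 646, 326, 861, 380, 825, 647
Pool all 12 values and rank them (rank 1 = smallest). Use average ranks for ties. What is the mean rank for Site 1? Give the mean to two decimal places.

6.10

Sorted (ascending): 237, 326, 380, 380, 460, 590, 646, 647, 819, 825, 861, 911
The 2 values of 380 occupy positions 3–4 → average rank (3+4)/2 = 3.5.
Site 1 values → pooled ranks: 237→1, 460→5, 380→3.5, 911→12, 819→9
Mean rank = (1 + 5 + 3.5 + 12 + 9) / 5 = 6.10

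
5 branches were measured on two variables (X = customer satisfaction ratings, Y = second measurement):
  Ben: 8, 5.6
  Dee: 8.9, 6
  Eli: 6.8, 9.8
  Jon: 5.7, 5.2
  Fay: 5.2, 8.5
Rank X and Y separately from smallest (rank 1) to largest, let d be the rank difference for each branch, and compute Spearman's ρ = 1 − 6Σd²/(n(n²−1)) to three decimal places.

Ranks of variable 1: 4, 5, 3, 2, 1
Ranks of variable 2: 2, 3, 5, 1, 4
d = r₁ − r₂: 2, 2, -2, 1, -3
d²: 4, 4, 4, 1, 9; Σd² = 22
ρ = 1 − 6·22/(5·24) = 1 − 132/120 = -0.100

-0.100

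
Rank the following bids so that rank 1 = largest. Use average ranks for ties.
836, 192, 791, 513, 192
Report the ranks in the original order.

1, 4.5, 2, 3, 4.5

Sorted (descending): 836, 791, 513, 192, 192
The 2 values of 192 occupy positions 4–5 → average rank (4+5)/2 = 4.5.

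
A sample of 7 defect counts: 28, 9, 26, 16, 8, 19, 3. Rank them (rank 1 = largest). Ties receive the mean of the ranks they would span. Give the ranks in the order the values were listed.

Sorted (descending): 28, 26, 19, 16, 9, 8, 3
No ties — each value takes its position as its rank.

1, 5, 2, 4, 6, 3, 7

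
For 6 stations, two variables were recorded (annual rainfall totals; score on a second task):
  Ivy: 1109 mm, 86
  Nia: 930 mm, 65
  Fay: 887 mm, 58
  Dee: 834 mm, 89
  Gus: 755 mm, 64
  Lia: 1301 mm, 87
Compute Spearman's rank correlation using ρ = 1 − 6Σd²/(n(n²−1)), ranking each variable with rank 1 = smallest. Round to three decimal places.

Ranks of variable 1: 5, 4, 3, 2, 1, 6
Ranks of variable 2: 4, 3, 1, 6, 2, 5
d = r₁ − r₂: 1, 1, 2, -4, -1, 1
d²: 1, 1, 4, 16, 1, 1; Σd² = 24
ρ = 1 − 6·24/(6·35) = 1 − 144/210 = 0.314

0.314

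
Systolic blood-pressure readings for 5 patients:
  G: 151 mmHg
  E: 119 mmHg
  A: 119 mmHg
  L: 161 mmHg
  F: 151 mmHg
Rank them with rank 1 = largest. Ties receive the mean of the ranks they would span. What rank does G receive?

2.5

Sorted (descending): 161, 151, 151, 119, 119
The 2 values of 151 occupy positions 2–3 → average rank (2+3)/2 = 2.5.
The 2 values of 119 occupy positions 4–5 → average rank (4+5)/2 = 4.5.
G has value 151 mmHg → rank 2.5.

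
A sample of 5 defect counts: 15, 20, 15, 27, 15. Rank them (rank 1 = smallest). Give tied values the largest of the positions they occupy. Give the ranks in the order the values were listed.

3, 4, 3, 5, 3

Sorted (ascending): 15, 15, 15, 20, 27
The 3 values of 15 occupy positions 1–3 → each gets rank 3.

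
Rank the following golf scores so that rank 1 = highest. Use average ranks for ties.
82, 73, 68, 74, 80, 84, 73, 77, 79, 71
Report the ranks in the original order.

2, 7.5, 10, 6, 3, 1, 7.5, 5, 4, 9

Sorted (descending): 84, 82, 80, 79, 77, 74, 73, 73, 71, 68
The 2 values of 73 occupy positions 7–8 → average rank (7+8)/2 = 7.5.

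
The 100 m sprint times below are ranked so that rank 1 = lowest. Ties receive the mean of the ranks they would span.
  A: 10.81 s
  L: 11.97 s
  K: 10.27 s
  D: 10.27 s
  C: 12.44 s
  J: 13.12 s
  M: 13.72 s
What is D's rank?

1.5

Sorted (ascending): 10.27, 10.27, 10.81, 11.97, 12.44, 13.12, 13.72
The 2 values of 10.27 occupy positions 1–2 → average rank (1+2)/2 = 1.5.
D has value 10.27 s → rank 1.5.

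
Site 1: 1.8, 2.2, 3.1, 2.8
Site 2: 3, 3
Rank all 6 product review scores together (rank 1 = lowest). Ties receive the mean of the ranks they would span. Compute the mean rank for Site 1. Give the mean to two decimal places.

3.00

Sorted (ascending): 1.8, 2.2, 2.8, 3, 3, 3.1
The 2 values of 3 occupy positions 4–5 → average rank (4+5)/2 = 4.5.
Site 1 values → pooled ranks: 1.8→1, 2.2→2, 3.1→6, 2.8→3
Mean rank = (1 + 2 + 6 + 3) / 4 = 3.00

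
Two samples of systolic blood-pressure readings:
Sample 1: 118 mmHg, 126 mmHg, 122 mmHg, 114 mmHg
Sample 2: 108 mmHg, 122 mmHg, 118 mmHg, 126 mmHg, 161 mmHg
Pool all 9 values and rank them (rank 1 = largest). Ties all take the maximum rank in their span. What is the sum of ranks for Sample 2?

25

Sorted (descending): 161, 126, 126, 122, 122, 118, 118, 114, 108
The 2 values of 126 occupy positions 2–3 → each gets rank 3.
The 2 values of 122 occupy positions 4–5 → each gets rank 5.
The 2 values of 118 occupy positions 6–7 → each gets rank 7.
Sample 2 values → pooled ranks: 108→9, 122→5, 118→7, 126→3, 161→1
Rank sum = 9 + 5 + 7 + 3 + 1 = 25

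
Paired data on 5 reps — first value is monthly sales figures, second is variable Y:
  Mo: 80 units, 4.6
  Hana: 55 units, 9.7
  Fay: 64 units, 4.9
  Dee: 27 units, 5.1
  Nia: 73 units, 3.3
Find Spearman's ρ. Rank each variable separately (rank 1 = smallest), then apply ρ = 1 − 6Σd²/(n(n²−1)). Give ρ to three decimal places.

-0.800

Ranks of variable 1: 5, 2, 3, 1, 4
Ranks of variable 2: 2, 5, 3, 4, 1
d = r₁ − r₂: 3, -3, 0, -3, 3
d²: 9, 9, 0, 9, 9; Σd² = 36
ρ = 1 − 6·36/(5·24) = 1 − 216/120 = -0.800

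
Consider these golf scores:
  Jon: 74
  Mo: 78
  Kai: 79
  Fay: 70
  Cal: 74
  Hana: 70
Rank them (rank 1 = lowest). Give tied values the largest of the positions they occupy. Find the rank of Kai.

6

Sorted (ascending): 70, 70, 74, 74, 78, 79
The 2 values of 70 occupy positions 1–2 → each gets rank 2.
The 2 values of 74 occupy positions 3–4 → each gets rank 4.
Kai has value 79 → rank 6.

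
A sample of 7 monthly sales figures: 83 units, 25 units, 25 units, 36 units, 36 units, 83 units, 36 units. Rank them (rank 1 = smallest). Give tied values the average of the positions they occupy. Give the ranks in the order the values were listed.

6.5, 1.5, 1.5, 4, 4, 6.5, 4

Sorted (ascending): 25, 25, 36, 36, 36, 83, 83
The 2 values of 25 occupy positions 1–2 → average rank (1+2)/2 = 1.5.
The 3 values of 36 occupy positions 3–5 → average rank 4.
The 2 values of 83 occupy positions 6–7 → average rank (6+7)/2 = 6.5.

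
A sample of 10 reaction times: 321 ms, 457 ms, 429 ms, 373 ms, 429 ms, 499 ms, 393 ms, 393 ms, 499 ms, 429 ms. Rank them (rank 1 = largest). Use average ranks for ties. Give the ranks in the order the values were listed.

10, 3, 5, 9, 5, 1.5, 7.5, 7.5, 1.5, 5

Sorted (descending): 499, 499, 457, 429, 429, 429, 393, 393, 373, 321
The 2 values of 499 occupy positions 1–2 → average rank (1+2)/2 = 1.5.
The 3 values of 429 occupy positions 4–6 → average rank 5.
The 2 values of 393 occupy positions 7–8 → average rank (7+8)/2 = 7.5.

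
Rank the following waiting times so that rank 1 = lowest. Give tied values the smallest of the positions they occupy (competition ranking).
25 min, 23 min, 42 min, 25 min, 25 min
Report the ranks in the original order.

Sorted (ascending): 23, 25, 25, 25, 42
The 3 values of 25 occupy positions 2–4 → each gets rank 2.

2, 1, 5, 2, 2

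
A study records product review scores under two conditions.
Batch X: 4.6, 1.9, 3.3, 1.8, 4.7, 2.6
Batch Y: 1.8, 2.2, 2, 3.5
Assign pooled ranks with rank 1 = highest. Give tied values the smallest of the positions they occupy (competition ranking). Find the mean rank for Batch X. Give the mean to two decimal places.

Sorted (descending): 4.7, 4.6, 3.5, 3.3, 2.6, 2.2, 2, 1.9, 1.8, 1.8
The 2 values of 1.8 occupy positions 9–10 → each gets rank 9.
Batch X values → pooled ranks: 4.6→2, 1.9→8, 3.3→4, 1.8→9, 4.7→1, 2.6→5
Mean rank = (2 + 8 + 4 + 9 + 1 + 5) / 6 = 4.83

4.83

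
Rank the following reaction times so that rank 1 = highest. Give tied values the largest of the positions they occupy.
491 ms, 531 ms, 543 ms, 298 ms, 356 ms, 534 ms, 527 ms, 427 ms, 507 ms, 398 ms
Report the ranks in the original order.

Sorted (descending): 543, 534, 531, 527, 507, 491, 427, 398, 356, 298
No ties — each value takes its position as its rank.

6, 3, 1, 10, 9, 2, 4, 7, 5, 8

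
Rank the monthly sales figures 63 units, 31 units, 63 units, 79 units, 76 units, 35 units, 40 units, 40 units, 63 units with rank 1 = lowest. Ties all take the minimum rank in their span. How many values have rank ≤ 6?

7

Sorted (ascending): 31, 35, 40, 40, 63, 63, 63, 76, 79
The 2 values of 40 occupy positions 3–4 → each gets rank 3.
The 3 values of 63 occupy positions 5–7 → each gets rank 5.
Ranks ≤ 6: {1, 2, 3, 3, 5, 5, 5} → 7 values.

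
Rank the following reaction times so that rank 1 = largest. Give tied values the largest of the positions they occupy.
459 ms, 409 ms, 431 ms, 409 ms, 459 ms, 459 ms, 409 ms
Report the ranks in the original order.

3, 7, 4, 7, 3, 3, 7

Sorted (descending): 459, 459, 459, 431, 409, 409, 409
The 3 values of 459 occupy positions 1–3 → each gets rank 3.
The 3 values of 409 occupy positions 5–7 → each gets rank 7.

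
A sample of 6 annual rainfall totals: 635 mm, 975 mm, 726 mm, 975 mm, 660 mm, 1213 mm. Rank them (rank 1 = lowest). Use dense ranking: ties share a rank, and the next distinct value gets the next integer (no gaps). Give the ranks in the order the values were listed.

1, 4, 3, 4, 2, 5

Sorted (ascending): 635, 660, 726, 975, 975, 1213
The 2 values of 975 share dense rank 4.
Remaining distinct values take the next consecutive integers.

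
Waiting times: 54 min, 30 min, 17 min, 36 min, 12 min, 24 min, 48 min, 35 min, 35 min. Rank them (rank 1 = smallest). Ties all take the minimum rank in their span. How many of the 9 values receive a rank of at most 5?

Sorted (ascending): 12, 17, 24, 30, 35, 35, 36, 48, 54
The 2 values of 35 occupy positions 5–6 → each gets rank 5.
Ranks ≤ 5: {1, 2, 3, 4, 5, 5} → 6 values.

6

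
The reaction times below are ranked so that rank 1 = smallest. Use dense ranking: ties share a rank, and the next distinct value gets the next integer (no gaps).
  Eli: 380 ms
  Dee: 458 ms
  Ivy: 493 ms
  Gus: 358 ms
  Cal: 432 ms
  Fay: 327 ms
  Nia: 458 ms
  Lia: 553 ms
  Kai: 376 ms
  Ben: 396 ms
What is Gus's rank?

2

Sorted (ascending): 327, 358, 376, 380, 396, 432, 458, 458, 493, 553
The 2 values of 458 share dense rank 7.
Remaining distinct values take the next consecutive integers.
Gus has value 358 ms → rank 2.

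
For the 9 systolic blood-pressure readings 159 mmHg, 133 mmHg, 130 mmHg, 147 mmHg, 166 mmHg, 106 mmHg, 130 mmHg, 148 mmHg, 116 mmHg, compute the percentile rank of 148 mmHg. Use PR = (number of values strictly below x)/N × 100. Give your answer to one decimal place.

66.7

N = 9.
Strictly below 148: 6. Equal to 148: 1.
PR = 6/9 × 100 = 66.7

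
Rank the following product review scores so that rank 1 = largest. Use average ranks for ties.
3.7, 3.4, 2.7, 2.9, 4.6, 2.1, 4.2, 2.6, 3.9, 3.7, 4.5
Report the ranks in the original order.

5.5, 7, 9, 8, 1, 11, 3, 10, 4, 5.5, 2

Sorted (descending): 4.6, 4.5, 4.2, 3.9, 3.7, 3.7, 3.4, 2.9, 2.7, 2.6, 2.1
The 2 values of 3.7 occupy positions 5–6 → average rank (5+6)/2 = 5.5.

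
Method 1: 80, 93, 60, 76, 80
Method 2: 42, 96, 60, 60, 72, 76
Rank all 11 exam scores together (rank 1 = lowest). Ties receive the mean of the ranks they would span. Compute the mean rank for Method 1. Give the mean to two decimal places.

7.30

Sorted (ascending): 42, 60, 60, 60, 72, 76, 76, 80, 80, 93, 96
The 3 values of 60 occupy positions 2–4 → average rank 3.
The 2 values of 76 occupy positions 6–7 → average rank (6+7)/2 = 6.5.
The 2 values of 80 occupy positions 8–9 → average rank (8+9)/2 = 8.5.
Method 1 values → pooled ranks: 80→8.5, 93→10, 60→3, 76→6.5, 80→8.5
Mean rank = (8.5 + 10 + 3 + 6.5 + 8.5) / 5 = 7.30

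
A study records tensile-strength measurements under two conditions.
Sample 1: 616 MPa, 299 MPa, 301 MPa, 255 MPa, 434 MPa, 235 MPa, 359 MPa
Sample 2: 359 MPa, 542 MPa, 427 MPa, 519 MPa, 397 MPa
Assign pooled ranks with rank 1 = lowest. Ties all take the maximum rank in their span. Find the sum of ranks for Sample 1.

37

Sorted (ascending): 235, 255, 299, 301, 359, 359, 397, 427, 434, 519, 542, 616
The 2 values of 359 occupy positions 5–6 → each gets rank 6.
Sample 1 values → pooled ranks: 616→12, 299→3, 301→4, 255→2, 434→9, 235→1, 359→6
Rank sum = 12 + 3 + 4 + 2 + 9 + 1 + 6 = 37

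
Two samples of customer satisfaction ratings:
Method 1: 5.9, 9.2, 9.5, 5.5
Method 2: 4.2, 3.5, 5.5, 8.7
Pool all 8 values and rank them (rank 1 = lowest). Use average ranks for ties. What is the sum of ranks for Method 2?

Sorted (ascending): 3.5, 4.2, 5.5, 5.5, 5.9, 8.7, 9.2, 9.5
The 2 values of 5.5 occupy positions 3–4 → average rank (3+4)/2 = 3.5.
Method 2 values → pooled ranks: 4.2→2, 3.5→1, 5.5→3.5, 8.7→6
Rank sum = 2 + 1 + 3.5 + 6 = 12.5

12.5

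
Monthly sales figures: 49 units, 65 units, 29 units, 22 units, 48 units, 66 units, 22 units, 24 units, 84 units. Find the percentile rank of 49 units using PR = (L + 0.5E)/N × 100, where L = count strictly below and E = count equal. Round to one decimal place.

N = 9.
Strictly below 49: 5. Equal to 49: 1.
PR = (5 + 0.5·1)/9 × 100 = 61.1

61.1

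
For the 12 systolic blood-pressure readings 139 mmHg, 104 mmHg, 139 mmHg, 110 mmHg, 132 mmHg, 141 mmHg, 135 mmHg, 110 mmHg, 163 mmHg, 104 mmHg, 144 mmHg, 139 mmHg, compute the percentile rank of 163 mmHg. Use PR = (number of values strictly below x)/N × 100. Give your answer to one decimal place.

N = 12.
Strictly below 163: 11. Equal to 163: 1.
PR = 11/12 × 100 = 91.7

91.7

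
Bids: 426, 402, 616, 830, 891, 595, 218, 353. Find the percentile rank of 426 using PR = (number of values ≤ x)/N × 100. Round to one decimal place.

N = 8.
Strictly below 426: 3. Equal to 426: 1.
PR = 4/8 × 100 = 50.0

50.0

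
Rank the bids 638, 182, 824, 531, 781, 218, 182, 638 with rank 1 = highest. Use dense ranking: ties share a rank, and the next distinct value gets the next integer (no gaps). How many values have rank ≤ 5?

6

Sorted (descending): 824, 781, 638, 638, 531, 218, 182, 182
The 2 values of 638 share dense rank 3.
The 2 values of 182 share dense rank 6.
Remaining distinct values take the next consecutive integers.
Ranks ≤ 5: {1, 2, 3, 3, 4, 5} → 6 values.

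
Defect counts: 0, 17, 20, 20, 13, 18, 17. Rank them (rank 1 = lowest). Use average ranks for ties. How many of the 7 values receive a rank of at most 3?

Sorted (ascending): 0, 13, 17, 17, 18, 20, 20
The 2 values of 17 occupy positions 3–4 → average rank (3+4)/2 = 3.5.
The 2 values of 20 occupy positions 6–7 → average rank (6+7)/2 = 6.5.
Ranks ≤ 3: {1, 2} → 2 values.

2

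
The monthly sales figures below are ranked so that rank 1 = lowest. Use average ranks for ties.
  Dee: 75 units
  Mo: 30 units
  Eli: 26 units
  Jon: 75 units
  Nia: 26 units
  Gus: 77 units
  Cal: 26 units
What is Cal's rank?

2

Sorted (ascending): 26, 26, 26, 30, 75, 75, 77
The 3 values of 26 occupy positions 1–3 → average rank 2.
The 2 values of 75 occupy positions 5–6 → average rank (5+6)/2 = 5.5.
Cal has value 26 units → rank 2.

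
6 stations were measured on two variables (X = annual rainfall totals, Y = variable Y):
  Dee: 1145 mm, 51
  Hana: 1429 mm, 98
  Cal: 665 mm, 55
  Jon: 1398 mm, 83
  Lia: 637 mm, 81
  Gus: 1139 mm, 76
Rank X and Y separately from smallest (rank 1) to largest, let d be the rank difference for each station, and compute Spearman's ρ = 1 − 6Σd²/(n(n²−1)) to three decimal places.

Ranks of variable 1: 4, 6, 2, 5, 1, 3
Ranks of variable 2: 1, 6, 2, 5, 4, 3
d = r₁ − r₂: 3, 0, 0, 0, -3, 0
d²: 9, 0, 0, 0, 9, 0; Σd² = 18
ρ = 1 − 6·18/(6·35) = 1 − 108/210 = 0.486

0.486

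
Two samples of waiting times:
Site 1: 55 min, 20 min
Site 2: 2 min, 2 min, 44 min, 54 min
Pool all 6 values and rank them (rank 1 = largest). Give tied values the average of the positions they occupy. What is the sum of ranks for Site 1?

5

Sorted (descending): 55, 54, 44, 20, 2, 2
The 2 values of 2 occupy positions 5–6 → average rank (5+6)/2 = 5.5.
Site 1 values → pooled ranks: 55→1, 20→4
Rank sum = 1 + 4 = 5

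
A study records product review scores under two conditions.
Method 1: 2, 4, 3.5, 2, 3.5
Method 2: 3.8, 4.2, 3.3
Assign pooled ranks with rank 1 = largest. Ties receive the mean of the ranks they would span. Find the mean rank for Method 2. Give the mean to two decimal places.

Sorted (descending): 4.2, 4, 3.8, 3.5, 3.5, 3.3, 2, 2
The 2 values of 3.5 occupy positions 4–5 → average rank (4+5)/2 = 4.5.
The 2 values of 2 occupy positions 7–8 → average rank (7+8)/2 = 7.5.
Method 2 values → pooled ranks: 3.8→3, 4.2→1, 3.3→6
Mean rank = (3 + 1 + 6) / 3 = 3.33

3.33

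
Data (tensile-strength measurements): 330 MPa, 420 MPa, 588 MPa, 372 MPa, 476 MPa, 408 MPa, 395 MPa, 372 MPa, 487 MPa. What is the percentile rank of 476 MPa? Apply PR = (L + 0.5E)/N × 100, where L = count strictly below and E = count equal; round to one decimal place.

72.2

N = 9.
Strictly below 476: 6. Equal to 476: 1.
PR = (6 + 0.5·1)/9 × 100 = 72.2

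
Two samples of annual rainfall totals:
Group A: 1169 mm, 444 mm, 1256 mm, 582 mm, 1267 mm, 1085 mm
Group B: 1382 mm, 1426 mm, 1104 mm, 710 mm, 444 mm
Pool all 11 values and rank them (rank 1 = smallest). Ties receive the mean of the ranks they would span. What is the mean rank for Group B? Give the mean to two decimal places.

Sorted (ascending): 444, 444, 582, 710, 1085, 1104, 1169, 1256, 1267, 1382, 1426
The 2 values of 444 occupy positions 1–2 → average rank (1+2)/2 = 1.5.
Group B values → pooled ranks: 1382→10, 1426→11, 1104→6, 710→4, 444→1.5
Mean rank = (10 + 11 + 6 + 4 + 1.5) / 5 = 6.50

6.50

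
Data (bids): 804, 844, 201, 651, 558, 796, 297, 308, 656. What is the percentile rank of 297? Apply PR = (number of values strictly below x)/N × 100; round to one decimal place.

11.1

N = 9.
Strictly below 297: 1. Equal to 297: 1.
PR = 1/9 × 100 = 11.1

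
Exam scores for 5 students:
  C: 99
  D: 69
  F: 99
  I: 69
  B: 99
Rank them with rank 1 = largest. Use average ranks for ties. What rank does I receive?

4.5

Sorted (descending): 99, 99, 99, 69, 69
The 3 values of 99 occupy positions 1–3 → average rank 2.
The 2 values of 69 occupy positions 4–5 → average rank (4+5)/2 = 4.5.
I has value 69 → rank 4.5.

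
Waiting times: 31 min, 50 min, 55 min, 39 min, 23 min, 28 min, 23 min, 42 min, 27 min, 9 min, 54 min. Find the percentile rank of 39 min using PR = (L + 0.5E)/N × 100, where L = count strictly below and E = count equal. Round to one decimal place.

N = 11.
Strictly below 39: 6. Equal to 39: 1.
PR = (6 + 0.5·1)/11 × 100 = 59.1

59.1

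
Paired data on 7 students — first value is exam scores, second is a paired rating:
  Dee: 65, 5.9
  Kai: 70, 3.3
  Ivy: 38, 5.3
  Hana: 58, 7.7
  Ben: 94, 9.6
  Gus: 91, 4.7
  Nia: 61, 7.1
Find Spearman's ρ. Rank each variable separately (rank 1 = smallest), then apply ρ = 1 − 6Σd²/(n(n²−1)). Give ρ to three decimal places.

0.000

Ranks of variable 1: 4, 5, 1, 2, 7, 6, 3
Ranks of variable 2: 4, 1, 3, 6, 7, 2, 5
d = r₁ − r₂: 0, 4, -2, -4, 0, 4, -2
d²: 0, 16, 4, 16, 0, 16, 4; Σd² = 56
ρ = 1 − 6·56/(7·48) = 1 − 336/336 = 0.000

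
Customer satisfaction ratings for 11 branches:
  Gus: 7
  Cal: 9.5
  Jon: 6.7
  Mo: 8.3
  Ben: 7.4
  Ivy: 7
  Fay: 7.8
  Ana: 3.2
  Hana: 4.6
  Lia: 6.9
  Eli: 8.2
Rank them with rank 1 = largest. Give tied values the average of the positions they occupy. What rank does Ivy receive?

Sorted (descending): 9.5, 8.3, 8.2, 7.8, 7.4, 7, 7, 6.9, 6.7, 4.6, 3.2
The 2 values of 7 occupy positions 6–7 → average rank (6+7)/2 = 6.5.
Ivy has value 7 → rank 6.5.

6.5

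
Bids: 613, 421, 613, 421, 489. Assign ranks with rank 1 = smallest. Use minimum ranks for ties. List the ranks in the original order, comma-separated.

Sorted (ascending): 421, 421, 489, 613, 613
The 2 values of 421 occupy positions 1–2 → each gets rank 1.
The 2 values of 613 occupy positions 4–5 → each gets rank 4.

4, 1, 4, 1, 3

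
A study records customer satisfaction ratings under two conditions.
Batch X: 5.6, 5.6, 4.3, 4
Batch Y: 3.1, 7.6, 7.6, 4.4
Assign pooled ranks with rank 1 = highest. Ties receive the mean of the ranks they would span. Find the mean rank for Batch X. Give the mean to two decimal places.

Sorted (descending): 7.6, 7.6, 5.6, 5.6, 4.4, 4.3, 4, 3.1
The 2 values of 7.6 occupy positions 1–2 → average rank (1+2)/2 = 1.5.
The 2 values of 5.6 occupy positions 3–4 → average rank (3+4)/2 = 3.5.
Batch X values → pooled ranks: 5.6→3.5, 5.6→3.5, 4.3→6, 4→7
Mean rank = (3.5 + 3.5 + 6 + 7) / 4 = 5.00

5.00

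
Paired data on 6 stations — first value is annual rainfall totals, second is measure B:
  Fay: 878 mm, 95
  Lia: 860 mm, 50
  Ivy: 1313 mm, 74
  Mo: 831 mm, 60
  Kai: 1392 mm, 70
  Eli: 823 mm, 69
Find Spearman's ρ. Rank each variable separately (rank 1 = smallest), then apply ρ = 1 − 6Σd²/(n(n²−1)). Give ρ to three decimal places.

0.543

Ranks of variable 1: 4, 3, 5, 2, 6, 1
Ranks of variable 2: 6, 1, 5, 2, 4, 3
d = r₁ − r₂: -2, 2, 0, 0, 2, -2
d²: 4, 4, 0, 0, 4, 4; Σd² = 16
ρ = 1 − 6·16/(6·35) = 1 − 96/210 = 0.543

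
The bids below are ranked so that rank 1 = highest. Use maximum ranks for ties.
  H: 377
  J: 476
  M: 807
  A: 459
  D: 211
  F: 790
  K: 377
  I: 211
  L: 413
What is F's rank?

Sorted (descending): 807, 790, 476, 459, 413, 377, 377, 211, 211
The 2 values of 377 occupy positions 6–7 → each gets rank 7.
The 2 values of 211 occupy positions 8–9 → each gets rank 9.
F has value 790 → rank 2.

2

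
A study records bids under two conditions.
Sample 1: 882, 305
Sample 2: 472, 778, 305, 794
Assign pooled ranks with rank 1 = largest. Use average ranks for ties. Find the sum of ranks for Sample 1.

Sorted (descending): 882, 794, 778, 472, 305, 305
The 2 values of 305 occupy positions 5–6 → average rank (5+6)/2 = 5.5.
Sample 1 values → pooled ranks: 882→1, 305→5.5
Rank sum = 1 + 5.5 = 6.5

6.5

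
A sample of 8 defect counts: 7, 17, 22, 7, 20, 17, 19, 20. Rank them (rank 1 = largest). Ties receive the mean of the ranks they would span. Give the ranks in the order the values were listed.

7.5, 5.5, 1, 7.5, 2.5, 5.5, 4, 2.5

Sorted (descending): 22, 20, 20, 19, 17, 17, 7, 7
The 2 values of 20 occupy positions 2–3 → average rank (2+3)/2 = 2.5.
The 2 values of 17 occupy positions 5–6 → average rank (5+6)/2 = 5.5.
The 2 values of 7 occupy positions 7–8 → average rank (7+8)/2 = 7.5.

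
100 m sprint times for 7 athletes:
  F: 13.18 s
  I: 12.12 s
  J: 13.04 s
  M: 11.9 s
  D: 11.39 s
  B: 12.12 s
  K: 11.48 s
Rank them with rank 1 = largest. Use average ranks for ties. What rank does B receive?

Sorted (descending): 13.18, 13.04, 12.12, 12.12, 11.9, 11.48, 11.39
The 2 values of 12.12 occupy positions 3–4 → average rank (3+4)/2 = 3.5.
B has value 12.12 s → rank 3.5.

3.5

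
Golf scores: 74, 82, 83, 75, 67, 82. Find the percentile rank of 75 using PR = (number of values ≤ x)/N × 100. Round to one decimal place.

N = 6.
Strictly below 75: 2. Equal to 75: 1.
PR = 3/6 × 100 = 50.0

50.0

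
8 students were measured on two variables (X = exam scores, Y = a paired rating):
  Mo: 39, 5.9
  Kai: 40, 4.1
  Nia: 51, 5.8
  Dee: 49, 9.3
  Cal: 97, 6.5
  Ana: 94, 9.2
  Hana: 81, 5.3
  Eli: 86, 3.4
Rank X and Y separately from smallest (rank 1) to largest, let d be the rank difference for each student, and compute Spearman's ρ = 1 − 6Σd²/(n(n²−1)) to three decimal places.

0.119

Ranks of variable 1: 1, 2, 4, 3, 8, 7, 5, 6
Ranks of variable 2: 5, 2, 4, 8, 6, 7, 3, 1
d = r₁ − r₂: -4, 0, 0, -5, 2, 0, 2, 5
d²: 16, 0, 0, 25, 4, 0, 4, 25; Σd² = 74
ρ = 1 − 6·74/(8·63) = 1 − 444/504 = 0.119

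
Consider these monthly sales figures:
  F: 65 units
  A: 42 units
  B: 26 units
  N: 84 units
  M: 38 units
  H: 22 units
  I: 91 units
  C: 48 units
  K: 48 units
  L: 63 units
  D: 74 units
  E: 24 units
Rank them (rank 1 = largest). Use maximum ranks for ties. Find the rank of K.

Sorted (descending): 91, 84, 74, 65, 63, 48, 48, 42, 38, 26, 24, 22
The 2 values of 48 occupy positions 6–7 → each gets rank 7.
K has value 48 units → rank 7.

7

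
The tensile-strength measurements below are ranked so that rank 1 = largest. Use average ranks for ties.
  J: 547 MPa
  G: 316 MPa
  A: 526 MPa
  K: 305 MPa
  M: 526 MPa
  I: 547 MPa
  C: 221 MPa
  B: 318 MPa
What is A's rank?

3.5

Sorted (descending): 547, 547, 526, 526, 318, 316, 305, 221
The 2 values of 547 occupy positions 1–2 → average rank (1+2)/2 = 1.5.
The 2 values of 526 occupy positions 3–4 → average rank (3+4)/2 = 3.5.
A has value 526 MPa → rank 3.5.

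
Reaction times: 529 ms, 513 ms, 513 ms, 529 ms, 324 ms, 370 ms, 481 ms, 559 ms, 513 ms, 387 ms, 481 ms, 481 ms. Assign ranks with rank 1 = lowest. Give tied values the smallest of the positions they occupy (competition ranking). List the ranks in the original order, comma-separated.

Sorted (ascending): 324, 370, 387, 481, 481, 481, 513, 513, 513, 529, 529, 559
The 3 values of 481 occupy positions 4–6 → each gets rank 4.
The 3 values of 513 occupy positions 7–9 → each gets rank 7.
The 2 values of 529 occupy positions 10–11 → each gets rank 10.

10, 7, 7, 10, 1, 2, 4, 12, 7, 3, 4, 4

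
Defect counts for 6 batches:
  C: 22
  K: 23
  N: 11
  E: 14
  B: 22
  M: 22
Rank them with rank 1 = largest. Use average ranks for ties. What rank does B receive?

Sorted (descending): 23, 22, 22, 22, 14, 11
The 3 values of 22 occupy positions 2–4 → average rank 3.
B has value 22 → rank 3.

3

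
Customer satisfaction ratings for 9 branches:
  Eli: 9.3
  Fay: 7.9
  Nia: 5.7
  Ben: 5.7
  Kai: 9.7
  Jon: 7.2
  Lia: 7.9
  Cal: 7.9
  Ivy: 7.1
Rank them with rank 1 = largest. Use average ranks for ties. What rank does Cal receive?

Sorted (descending): 9.7, 9.3, 7.9, 7.9, 7.9, 7.2, 7.1, 5.7, 5.7
The 3 values of 7.9 occupy positions 3–5 → average rank 4.
The 2 values of 5.7 occupy positions 8–9 → average rank (8+9)/2 = 8.5.
Cal has value 7.9 → rank 4.

4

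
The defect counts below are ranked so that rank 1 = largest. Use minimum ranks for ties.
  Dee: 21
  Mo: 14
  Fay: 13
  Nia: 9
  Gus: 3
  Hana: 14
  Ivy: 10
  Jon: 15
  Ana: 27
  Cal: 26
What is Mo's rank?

Sorted (descending): 27, 26, 21, 15, 14, 14, 13, 10, 9, 3
The 2 values of 14 occupy positions 5–6 → each gets rank 5.
Mo has value 14 → rank 5.

5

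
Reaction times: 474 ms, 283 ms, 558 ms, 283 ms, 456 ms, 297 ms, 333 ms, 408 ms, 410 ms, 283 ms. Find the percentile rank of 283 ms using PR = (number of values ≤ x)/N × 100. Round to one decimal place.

30.0

N = 10.
Strictly below 283: 0. Equal to 283: 3.
PR = 3/10 × 100 = 30.0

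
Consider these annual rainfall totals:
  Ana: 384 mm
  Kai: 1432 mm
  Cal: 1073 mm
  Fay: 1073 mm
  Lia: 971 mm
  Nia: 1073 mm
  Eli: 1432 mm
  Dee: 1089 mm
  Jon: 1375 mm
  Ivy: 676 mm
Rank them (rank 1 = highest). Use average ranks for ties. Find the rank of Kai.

Sorted (descending): 1432, 1432, 1375, 1089, 1073, 1073, 1073, 971, 676, 384
The 2 values of 1432 occupy positions 1–2 → average rank (1+2)/2 = 1.5.
The 3 values of 1073 occupy positions 5–7 → average rank 6.
Kai has value 1432 mm → rank 1.5.

1.5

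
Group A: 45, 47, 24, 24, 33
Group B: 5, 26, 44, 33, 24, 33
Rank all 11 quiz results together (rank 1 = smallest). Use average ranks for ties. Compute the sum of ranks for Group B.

Sorted (ascending): 5, 24, 24, 24, 26, 33, 33, 33, 44, 45, 47
The 3 values of 24 occupy positions 2–4 → average rank 3.
The 3 values of 33 occupy positions 6–8 → average rank 7.
Group B values → pooled ranks: 5→1, 26→5, 44→9, 33→7, 24→3, 33→7
Rank sum = 1 + 5 + 9 + 7 + 3 + 7 = 32

32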